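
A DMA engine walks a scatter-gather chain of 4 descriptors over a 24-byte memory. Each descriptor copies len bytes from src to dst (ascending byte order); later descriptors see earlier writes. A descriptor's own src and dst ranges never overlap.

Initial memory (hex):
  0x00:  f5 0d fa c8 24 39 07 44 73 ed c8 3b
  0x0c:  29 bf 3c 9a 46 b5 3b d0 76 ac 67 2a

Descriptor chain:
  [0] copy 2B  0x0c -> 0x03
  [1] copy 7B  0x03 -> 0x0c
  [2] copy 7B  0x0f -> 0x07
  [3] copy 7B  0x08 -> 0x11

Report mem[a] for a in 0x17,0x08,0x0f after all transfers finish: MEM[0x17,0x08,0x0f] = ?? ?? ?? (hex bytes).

  after D0: wrote 2B at 0x03 = 29bf
  after D1: wrote 7B at 0x0c = 29bf39074473ed
  after D2: wrote 7B at 0x07 = 074473edd076ac
  after D3: wrote 7B at 0x11 = 4473edd076ac39
query mem[0x17]=0x39, mem[0x08]=0x44, mem[0x0f]=0x07

MEM[0x17,0x08,0x0f] = 39 44 07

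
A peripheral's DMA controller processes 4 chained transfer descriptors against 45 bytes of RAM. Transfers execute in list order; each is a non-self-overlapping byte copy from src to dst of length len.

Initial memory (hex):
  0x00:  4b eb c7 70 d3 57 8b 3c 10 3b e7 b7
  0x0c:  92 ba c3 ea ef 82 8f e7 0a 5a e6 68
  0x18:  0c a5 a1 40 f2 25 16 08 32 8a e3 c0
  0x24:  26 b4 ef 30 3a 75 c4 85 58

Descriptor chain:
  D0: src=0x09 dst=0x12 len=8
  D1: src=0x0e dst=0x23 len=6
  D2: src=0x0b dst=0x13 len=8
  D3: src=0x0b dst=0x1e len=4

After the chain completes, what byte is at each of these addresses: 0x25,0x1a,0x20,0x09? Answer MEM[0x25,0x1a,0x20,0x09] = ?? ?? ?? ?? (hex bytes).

#0 dst[0x12+8] := {0x3b,0xe7,0xb7,0x92,0xba,0xc3,0xea,0xef}
#1 dst[0x23+6] := {0xc3,0xea,0xef,0x82,0x3b,0xe7}
#2 dst[0x13+8] := {0xb7,0x92,0xba,0xc3,0xea,0xef,0x82,0x3b}
#3 dst[0x1e+4] := {0xb7,0x92,0xba,0xc3}
query mem[0x25]=0xef, mem[0x1a]=0x3b, mem[0x20]=0xba, mem[0x09]=0x3b

MEM[0x25,0x1a,0x20,0x09] = ef 3b ba 3b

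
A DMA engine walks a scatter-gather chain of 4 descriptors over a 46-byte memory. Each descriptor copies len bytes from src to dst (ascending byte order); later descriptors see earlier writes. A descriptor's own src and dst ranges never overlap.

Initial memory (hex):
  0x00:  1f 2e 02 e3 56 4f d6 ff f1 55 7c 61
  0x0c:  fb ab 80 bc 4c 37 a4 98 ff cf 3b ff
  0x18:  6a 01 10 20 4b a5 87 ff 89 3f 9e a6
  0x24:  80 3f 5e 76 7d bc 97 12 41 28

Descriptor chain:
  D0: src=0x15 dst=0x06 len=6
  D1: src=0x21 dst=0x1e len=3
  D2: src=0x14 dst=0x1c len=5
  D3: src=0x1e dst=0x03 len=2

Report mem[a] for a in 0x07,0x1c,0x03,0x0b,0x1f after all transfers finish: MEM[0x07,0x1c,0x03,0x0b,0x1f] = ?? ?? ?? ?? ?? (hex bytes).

MEM[0x07,0x1c,0x03,0x0b,0x1f] = 3b ff 3b 10 ff

  after D0: wrote 6B at 0x06 = cf3bff6a0110
  after D1: wrote 3B at 0x1e = 3f9ea6
  after D2: wrote 5B at 0x1c = ffcf3bff6a
  after D3: wrote 2B at 0x03 = 3bff
query mem[0x07]=0x3b, mem[0x1c]=0xff, mem[0x03]=0x3b, mem[0x0b]=0x10, mem[0x1f]=0xff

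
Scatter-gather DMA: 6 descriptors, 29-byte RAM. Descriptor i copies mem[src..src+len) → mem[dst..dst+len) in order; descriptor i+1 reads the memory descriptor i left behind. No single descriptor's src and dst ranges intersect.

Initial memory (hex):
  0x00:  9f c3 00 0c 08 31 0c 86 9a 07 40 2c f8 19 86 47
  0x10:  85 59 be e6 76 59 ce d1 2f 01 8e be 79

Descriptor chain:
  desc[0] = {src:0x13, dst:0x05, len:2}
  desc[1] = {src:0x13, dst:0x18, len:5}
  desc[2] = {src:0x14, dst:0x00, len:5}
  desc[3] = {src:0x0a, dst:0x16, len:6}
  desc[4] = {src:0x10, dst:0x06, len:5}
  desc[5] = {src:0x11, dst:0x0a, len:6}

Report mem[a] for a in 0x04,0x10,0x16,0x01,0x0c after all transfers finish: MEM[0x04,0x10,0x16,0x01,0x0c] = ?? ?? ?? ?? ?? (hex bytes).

  after D0: wrote 2B at 0x05 = e676
  after D1: wrote 5B at 0x18 = e67659ced1
  after D2: wrote 5B at 0x00 = 7659ced1e6
  after D3: wrote 6B at 0x16 = 402cf8198647
  after D4: wrote 5B at 0x06 = 8559bee676
  after D5: wrote 6B at 0x0a = 59bee6765940
query mem[0x04]=0xe6, mem[0x10]=0x85, mem[0x16]=0x40, mem[0x01]=0x59, mem[0x0c]=0xe6

MEM[0x04,0x10,0x16,0x01,0x0c] = e6 85 40 59 e6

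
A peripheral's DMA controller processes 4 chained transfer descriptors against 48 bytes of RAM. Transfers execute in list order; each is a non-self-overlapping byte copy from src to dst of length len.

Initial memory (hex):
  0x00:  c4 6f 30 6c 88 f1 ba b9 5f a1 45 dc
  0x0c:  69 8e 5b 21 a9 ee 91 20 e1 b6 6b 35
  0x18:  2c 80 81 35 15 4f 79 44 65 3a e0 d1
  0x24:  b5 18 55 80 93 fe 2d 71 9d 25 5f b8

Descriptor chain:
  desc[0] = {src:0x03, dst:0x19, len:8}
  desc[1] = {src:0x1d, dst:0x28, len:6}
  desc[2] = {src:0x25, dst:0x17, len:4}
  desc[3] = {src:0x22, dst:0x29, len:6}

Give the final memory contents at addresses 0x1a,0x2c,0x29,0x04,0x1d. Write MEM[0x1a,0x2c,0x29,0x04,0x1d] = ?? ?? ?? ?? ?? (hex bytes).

MEM[0x1a,0x2c,0x29,0x04,0x1d] = b9 18 e0 88 b9

#0 dst[0x19+8] := {0x6c,0x88,0xf1,0xba,0xb9,0x5f,0xa1,0x45}
#1 dst[0x28+6] := {0xb9,0x5f,0xa1,0x45,0x3a,0xe0}
#2 dst[0x17+4] := {0x18,0x55,0x80,0xb9}
#3 dst[0x29+6] := {0xe0,0xd1,0xb5,0x18,0x55,0x80}
query mem[0x1a]=0xb9, mem[0x2c]=0x18, mem[0x29]=0xe0, mem[0x04]=0x88, mem[0x1d]=0xb9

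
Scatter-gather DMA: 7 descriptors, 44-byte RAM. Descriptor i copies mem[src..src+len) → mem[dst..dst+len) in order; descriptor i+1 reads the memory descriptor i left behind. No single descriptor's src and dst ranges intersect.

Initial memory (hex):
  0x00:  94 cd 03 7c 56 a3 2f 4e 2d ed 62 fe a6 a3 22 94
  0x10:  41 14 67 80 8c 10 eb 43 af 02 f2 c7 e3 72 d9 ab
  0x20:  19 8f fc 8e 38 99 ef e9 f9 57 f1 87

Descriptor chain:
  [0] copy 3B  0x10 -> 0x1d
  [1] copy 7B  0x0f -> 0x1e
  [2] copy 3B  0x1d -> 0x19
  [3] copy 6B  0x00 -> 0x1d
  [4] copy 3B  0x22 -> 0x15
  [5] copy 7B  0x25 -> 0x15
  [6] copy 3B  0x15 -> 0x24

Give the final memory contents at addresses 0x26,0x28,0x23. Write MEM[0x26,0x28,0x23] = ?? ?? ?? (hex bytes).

MEM[0x26,0x28,0x23] = e9 f9 8c

D0: mem[0x1d..0x1f] <- [41 14 67]
D1: mem[0x1e..0x24] <- [94 41 14 67 80 8c 10]
D2: mem[0x19..0x1b] <- [41 94 41]
D3: mem[0x1d..0x22] <- [94 cd 03 7c 56 a3]
D4: mem[0x15..0x17] <- [a3 8c 10]
D5: mem[0x15..0x1b] <- [99 ef e9 f9 57 f1 87]
D6: mem[0x24..0x26] <- [99 ef e9]
query mem[0x26]=0xe9, mem[0x28]=0xf9, mem[0x23]=0x8c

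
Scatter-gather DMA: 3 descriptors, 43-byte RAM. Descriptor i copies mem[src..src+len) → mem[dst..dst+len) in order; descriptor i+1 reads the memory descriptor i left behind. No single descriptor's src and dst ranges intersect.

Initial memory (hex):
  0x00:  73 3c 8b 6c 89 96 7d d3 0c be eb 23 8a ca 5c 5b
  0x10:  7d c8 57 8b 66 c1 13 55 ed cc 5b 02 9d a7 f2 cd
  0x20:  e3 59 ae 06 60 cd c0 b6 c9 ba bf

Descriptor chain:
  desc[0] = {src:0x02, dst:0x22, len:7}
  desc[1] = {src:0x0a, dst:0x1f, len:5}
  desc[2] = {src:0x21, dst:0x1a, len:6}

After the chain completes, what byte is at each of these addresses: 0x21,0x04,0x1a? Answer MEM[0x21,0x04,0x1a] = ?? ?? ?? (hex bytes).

D0: mem[0x22..0x28] <- [8b 6c 89 96 7d d3 0c]
D1: mem[0x1f..0x23] <- [eb 23 8a ca 5c]
D2: mem[0x1a..0x1f] <- [8a ca 5c 89 96 7d]
query mem[0x21]=0x8a, mem[0x04]=0x89, mem[0x1a]=0x8a

MEM[0x21,0x04,0x1a] = 8a 89 8a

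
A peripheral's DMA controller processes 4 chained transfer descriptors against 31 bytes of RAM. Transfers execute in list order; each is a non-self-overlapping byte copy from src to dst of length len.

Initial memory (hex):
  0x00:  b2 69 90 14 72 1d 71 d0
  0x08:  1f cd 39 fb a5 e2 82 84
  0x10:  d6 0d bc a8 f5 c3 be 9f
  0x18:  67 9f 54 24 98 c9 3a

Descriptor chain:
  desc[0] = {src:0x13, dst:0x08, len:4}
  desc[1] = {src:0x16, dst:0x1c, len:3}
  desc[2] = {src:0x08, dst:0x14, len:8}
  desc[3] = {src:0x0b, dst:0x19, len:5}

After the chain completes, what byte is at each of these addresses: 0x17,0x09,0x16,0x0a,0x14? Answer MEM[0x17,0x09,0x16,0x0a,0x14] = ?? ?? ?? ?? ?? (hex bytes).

MEM[0x17,0x09,0x16,0x0a,0x14] = be f5 c3 c3 a8

D0: mem[0x08..0x0b] <- [a8 f5 c3 be]
D1: mem[0x1c..0x1e] <- [be 9f 67]
D2: mem[0x14..0x1b] <- [a8 f5 c3 be a5 e2 82 84]
D3: mem[0x19..0x1d] <- [be a5 e2 82 84]
query mem[0x17]=0xbe, mem[0x09]=0xf5, mem[0x16]=0xc3, mem[0x0a]=0xc3, mem[0x14]=0xa8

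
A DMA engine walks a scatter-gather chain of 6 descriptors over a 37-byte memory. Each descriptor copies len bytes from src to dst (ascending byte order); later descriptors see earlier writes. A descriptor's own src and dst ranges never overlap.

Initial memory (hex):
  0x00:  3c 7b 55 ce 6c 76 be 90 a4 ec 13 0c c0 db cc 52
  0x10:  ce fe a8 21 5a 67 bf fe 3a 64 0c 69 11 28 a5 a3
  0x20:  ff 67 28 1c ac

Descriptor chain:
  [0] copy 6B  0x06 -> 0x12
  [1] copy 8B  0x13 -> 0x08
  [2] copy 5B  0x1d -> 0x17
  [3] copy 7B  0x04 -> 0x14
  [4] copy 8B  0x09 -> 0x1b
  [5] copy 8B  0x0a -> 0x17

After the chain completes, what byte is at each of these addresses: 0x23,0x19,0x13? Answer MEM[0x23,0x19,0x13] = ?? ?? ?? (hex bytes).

D0: mem[0x12..0x17] <- [be 90 a4 ec 13 0c]
D1: mem[0x08..0x0f] <- [90 a4 ec 13 0c 3a 64 0c]
D2: mem[0x17..0x1b] <- [28 a5 a3 ff 67]
D3: mem[0x14..0x1a] <- [6c 76 be 90 90 a4 ec]
D4: mem[0x1b..0x22] <- [a4 ec 13 0c 3a 64 0c ce]
D5: mem[0x17..0x1e] <- [ec 13 0c 3a 64 0c ce fe]
query mem[0x23]=0x1c, mem[0x19]=0x0c, mem[0x13]=0x90

MEM[0x23,0x19,0x13] = 1c 0c 90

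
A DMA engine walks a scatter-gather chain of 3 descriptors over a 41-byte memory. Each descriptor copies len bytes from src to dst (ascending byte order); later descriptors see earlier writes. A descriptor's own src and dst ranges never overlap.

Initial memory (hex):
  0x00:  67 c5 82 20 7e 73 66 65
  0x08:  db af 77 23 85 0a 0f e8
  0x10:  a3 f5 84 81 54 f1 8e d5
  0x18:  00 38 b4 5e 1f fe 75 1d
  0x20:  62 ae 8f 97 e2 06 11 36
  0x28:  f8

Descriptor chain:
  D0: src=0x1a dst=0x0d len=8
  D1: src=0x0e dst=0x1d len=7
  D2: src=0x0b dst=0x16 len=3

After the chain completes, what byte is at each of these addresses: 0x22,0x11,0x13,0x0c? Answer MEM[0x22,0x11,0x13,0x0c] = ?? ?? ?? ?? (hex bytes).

[0] 0x1a->0x0d len=8 : b4 5e 1f fe 75 1d 62 ae
[1] 0x0e->0x1d len=7 : 5e 1f fe 75 1d 62 ae
[2] 0x0b->0x16 len=3 : 23 85 b4
query mem[0x22]=0x62, mem[0x11]=0x75, mem[0x13]=0x62, mem[0x0c]=0x85

MEM[0x22,0x11,0x13,0x0c] = 62 75 62 85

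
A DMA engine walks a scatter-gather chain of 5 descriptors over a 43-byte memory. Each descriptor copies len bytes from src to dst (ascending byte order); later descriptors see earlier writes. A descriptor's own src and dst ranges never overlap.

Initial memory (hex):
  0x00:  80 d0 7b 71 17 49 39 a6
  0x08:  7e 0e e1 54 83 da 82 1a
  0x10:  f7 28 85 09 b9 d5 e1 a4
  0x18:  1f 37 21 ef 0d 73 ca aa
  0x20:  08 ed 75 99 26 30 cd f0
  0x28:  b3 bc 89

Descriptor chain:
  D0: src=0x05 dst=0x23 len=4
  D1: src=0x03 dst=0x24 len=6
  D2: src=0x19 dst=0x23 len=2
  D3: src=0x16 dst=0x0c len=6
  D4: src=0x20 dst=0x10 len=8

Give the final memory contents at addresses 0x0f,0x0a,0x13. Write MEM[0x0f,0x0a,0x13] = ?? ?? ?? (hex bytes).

  after D0: wrote 4B at 0x23 = 4939a67e
  after D1: wrote 6B at 0x24 = 71174939a67e
  after D2: wrote 2B at 0x23 = 3721
  after D3: wrote 6B at 0x0c = e1a41f3721ef
  after D4: wrote 8B at 0x10 = 08ed753721174939
query mem[0x0f]=0x37, mem[0x0a]=0xe1, mem[0x13]=0x37

MEM[0x0f,0x0a,0x13] = 37 e1 37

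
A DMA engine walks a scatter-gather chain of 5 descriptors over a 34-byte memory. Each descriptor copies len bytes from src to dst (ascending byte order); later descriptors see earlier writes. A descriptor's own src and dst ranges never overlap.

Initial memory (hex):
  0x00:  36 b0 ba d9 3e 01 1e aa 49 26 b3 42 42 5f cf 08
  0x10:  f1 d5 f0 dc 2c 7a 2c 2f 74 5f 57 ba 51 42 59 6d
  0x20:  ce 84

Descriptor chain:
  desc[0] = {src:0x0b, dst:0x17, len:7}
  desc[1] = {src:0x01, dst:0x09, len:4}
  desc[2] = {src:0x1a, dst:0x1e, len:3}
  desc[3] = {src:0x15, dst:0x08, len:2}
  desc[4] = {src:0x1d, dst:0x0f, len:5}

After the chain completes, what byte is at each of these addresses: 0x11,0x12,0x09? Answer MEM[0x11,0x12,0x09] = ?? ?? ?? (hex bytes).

MEM[0x11,0x12,0x09] = 08 f1 2c

  after D0: wrote 7B at 0x17 = 42425fcf08f1d5
  after D1: wrote 4B at 0x09 = b0bad93e
  after D2: wrote 3B at 0x1e = cf08f1
  after D3: wrote 2B at 0x08 = 7a2c
  after D4: wrote 5B at 0x0f = d5cf08f184
query mem[0x11]=0x08, mem[0x12]=0xf1, mem[0x09]=0x2c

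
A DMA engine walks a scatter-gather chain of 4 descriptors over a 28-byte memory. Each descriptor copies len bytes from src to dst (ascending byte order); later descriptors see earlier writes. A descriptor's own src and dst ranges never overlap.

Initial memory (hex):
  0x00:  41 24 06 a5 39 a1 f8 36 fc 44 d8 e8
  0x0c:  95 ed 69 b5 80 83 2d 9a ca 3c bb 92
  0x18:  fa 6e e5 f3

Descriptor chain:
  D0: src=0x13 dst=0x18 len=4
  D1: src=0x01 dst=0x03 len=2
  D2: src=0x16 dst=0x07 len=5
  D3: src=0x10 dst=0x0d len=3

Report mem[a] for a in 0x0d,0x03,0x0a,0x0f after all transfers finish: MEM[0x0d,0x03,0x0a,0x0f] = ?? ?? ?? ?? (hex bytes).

MEM[0x0d,0x03,0x0a,0x0f] = 80 24 ca 2d

  after D0: wrote 4B at 0x18 = 9aca3cbb
  after D1: wrote 2B at 0x03 = 2406
  after D2: wrote 5B at 0x07 = bb929aca3c
  after D3: wrote 3B at 0x0d = 80832d
query mem[0x0d]=0x80, mem[0x03]=0x24, mem[0x0a]=0xca, mem[0x0f]=0x2d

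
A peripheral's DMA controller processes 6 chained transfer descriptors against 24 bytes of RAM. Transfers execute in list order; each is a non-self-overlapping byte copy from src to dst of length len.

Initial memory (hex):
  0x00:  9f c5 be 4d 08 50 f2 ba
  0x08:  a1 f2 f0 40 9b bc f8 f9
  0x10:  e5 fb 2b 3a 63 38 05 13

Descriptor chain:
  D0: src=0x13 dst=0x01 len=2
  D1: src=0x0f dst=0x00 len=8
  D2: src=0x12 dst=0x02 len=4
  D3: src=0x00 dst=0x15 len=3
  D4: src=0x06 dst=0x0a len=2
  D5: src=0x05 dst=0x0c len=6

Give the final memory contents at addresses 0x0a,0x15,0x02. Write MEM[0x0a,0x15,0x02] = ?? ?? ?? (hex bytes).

MEM[0x0a,0x15,0x02] = 38 f9 2b

D0: mem[0x01..0x02] <- [3a 63]
D1: mem[0x00..0x07] <- [f9 e5 fb 2b 3a 63 38 05]
D2: mem[0x02..0x05] <- [2b 3a 63 38]
D3: mem[0x15..0x17] <- [f9 e5 2b]
D4: mem[0x0a..0x0b] <- [38 05]
D5: mem[0x0c..0x11] <- [38 38 05 a1 f2 38]
query mem[0x0a]=0x38, mem[0x15]=0xf9, mem[0x02]=0x2b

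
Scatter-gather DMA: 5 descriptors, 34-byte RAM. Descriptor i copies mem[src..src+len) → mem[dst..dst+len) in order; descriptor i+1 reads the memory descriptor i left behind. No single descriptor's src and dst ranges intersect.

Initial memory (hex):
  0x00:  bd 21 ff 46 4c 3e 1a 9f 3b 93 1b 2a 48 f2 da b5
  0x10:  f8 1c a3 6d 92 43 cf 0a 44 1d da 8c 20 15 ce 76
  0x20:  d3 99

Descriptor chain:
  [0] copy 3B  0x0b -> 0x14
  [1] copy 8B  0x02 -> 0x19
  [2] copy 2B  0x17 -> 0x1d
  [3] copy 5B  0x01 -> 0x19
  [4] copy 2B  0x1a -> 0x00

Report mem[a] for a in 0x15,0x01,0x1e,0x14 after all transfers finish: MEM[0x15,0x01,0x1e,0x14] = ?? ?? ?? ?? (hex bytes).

#0 dst[0x14+3] := {0x2a,0x48,0xf2}
#1 dst[0x19+8] := {0xff,0x46,0x4c,0x3e,0x1a,0x9f,0x3b,0x93}
#2 dst[0x1d+2] := {0x0a,0x44}
#3 dst[0x19+5] := {0x21,0xff,0x46,0x4c,0x3e}
#4 dst[0x00+2] := {0xff,0x46}
query mem[0x15]=0x48, mem[0x01]=0x46, mem[0x1e]=0x44, mem[0x14]=0x2a

MEM[0x15,0x01,0x1e,0x14] = 48 46 44 2a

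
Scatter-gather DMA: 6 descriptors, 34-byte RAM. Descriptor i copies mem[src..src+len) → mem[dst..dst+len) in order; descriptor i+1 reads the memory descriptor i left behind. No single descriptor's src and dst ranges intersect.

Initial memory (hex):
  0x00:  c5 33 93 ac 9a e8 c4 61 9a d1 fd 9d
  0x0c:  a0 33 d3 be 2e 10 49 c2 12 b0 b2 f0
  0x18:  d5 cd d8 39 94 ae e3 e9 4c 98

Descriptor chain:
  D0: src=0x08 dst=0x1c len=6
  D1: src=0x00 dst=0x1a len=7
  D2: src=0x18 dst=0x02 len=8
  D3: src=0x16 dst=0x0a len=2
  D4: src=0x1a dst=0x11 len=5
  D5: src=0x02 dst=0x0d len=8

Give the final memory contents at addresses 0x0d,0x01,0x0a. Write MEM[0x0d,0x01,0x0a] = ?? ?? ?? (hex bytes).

[0] 0x08->0x1c len=6 : 9a d1 fd 9d a0 33
[1] 0x00->0x1a len=7 : c5 33 93 ac 9a e8 c4
[2] 0x18->0x02 len=8 : d5 cd c5 33 93 ac 9a e8
[3] 0x16->0x0a len=2 : b2 f0
[4] 0x1a->0x11 len=5 : c5 33 93 ac 9a
[5] 0x02->0x0d len=8 : d5 cd c5 33 93 ac 9a e8
query mem[0x0d]=0xd5, mem[0x01]=0x33, mem[0x0a]=0xb2

MEM[0x0d,0x01,0x0a] = d5 33 b2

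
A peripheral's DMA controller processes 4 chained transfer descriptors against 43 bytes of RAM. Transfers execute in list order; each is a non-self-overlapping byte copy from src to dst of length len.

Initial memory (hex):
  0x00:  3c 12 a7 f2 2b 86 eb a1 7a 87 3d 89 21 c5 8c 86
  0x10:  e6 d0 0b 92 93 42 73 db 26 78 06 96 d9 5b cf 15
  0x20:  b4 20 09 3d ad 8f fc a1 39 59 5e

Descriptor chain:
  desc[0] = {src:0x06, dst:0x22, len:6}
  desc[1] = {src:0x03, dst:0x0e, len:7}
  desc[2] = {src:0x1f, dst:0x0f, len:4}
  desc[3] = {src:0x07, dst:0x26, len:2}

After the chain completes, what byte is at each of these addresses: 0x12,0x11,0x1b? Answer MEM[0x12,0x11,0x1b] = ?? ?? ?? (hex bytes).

D0: mem[0x22..0x27] <- [eb a1 7a 87 3d 89]
D1: mem[0x0e..0x14] <- [f2 2b 86 eb a1 7a 87]
D2: mem[0x0f..0x12] <- [15 b4 20 eb]
D3: mem[0x26..0x27] <- [a1 7a]
query mem[0x12]=0xeb, mem[0x11]=0x20, mem[0x1b]=0x96

MEM[0x12,0x11,0x1b] = eb 20 96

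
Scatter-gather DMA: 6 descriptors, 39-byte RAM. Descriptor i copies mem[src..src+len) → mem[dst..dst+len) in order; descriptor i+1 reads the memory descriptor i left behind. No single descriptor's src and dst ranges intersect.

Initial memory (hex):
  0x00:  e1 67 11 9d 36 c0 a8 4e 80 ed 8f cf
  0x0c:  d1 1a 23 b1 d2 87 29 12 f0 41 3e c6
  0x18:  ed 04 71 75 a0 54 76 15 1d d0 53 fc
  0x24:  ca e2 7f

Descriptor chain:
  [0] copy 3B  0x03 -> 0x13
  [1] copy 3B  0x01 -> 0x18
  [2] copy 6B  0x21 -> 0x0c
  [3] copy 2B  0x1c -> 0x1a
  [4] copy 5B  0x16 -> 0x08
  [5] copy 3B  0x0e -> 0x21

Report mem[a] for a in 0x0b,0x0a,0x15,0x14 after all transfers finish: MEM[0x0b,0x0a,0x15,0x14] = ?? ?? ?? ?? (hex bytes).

MEM[0x0b,0x0a,0x15,0x14] = 11 67 c0 36

  after D0: wrote 3B at 0x13 = 9d36c0
  after D1: wrote 3B at 0x18 = 67119d
  after D2: wrote 6B at 0x0c = d053fccae27f
  after D3: wrote 2B at 0x1a = a054
  after D4: wrote 5B at 0x08 = 3ec66711a0
  after D5: wrote 3B at 0x21 = fccae2
query mem[0x0b]=0x11, mem[0x0a]=0x67, mem[0x15]=0xc0, mem[0x14]=0x36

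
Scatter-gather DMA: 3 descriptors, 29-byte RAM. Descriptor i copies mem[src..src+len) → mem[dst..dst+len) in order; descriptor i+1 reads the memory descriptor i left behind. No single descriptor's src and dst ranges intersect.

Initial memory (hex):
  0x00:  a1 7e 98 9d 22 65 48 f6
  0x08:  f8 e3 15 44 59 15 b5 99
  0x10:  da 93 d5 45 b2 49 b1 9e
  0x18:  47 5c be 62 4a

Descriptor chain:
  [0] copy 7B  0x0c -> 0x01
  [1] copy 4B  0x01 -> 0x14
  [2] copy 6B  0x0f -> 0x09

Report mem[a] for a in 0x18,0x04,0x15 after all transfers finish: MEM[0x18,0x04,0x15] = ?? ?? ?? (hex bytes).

MEM[0x18,0x04,0x15] = 47 99 15

[0] 0x0c->0x01 len=7 : 59 15 b5 99 da 93 d5
[1] 0x01->0x14 len=4 : 59 15 b5 99
[2] 0x0f->0x09 len=6 : 99 da 93 d5 45 59
query mem[0x18]=0x47, mem[0x04]=0x99, mem[0x15]=0x15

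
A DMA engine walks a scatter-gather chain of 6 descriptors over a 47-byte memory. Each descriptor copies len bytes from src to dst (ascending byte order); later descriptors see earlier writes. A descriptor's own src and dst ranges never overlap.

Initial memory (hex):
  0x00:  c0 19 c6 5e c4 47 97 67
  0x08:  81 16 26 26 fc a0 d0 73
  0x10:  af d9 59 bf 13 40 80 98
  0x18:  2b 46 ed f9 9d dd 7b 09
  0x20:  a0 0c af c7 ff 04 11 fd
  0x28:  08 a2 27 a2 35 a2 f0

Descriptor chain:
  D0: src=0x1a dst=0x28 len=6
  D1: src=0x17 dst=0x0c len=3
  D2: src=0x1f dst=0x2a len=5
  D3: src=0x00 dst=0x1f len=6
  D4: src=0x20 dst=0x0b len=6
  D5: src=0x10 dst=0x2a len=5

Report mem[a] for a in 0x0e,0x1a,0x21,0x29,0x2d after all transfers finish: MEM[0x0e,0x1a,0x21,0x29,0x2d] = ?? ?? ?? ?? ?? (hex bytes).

MEM[0x0e,0x1a,0x21,0x29,0x2d] = c4 ed c6 f9 bf

[0] 0x1a->0x28 len=6 : ed f9 9d dd 7b 09
[1] 0x17->0x0c len=3 : 98 2b 46
[2] 0x1f->0x2a len=5 : 09 a0 0c af c7
[3] 0x00->0x1f len=6 : c0 19 c6 5e c4 47
[4] 0x20->0x0b len=6 : 19 c6 5e c4 47 04
[5] 0x10->0x2a len=5 : 04 d9 59 bf 13
query mem[0x0e]=0xc4, mem[0x1a]=0xed, mem[0x21]=0xc6, mem[0x29]=0xf9, mem[0x2d]=0xbf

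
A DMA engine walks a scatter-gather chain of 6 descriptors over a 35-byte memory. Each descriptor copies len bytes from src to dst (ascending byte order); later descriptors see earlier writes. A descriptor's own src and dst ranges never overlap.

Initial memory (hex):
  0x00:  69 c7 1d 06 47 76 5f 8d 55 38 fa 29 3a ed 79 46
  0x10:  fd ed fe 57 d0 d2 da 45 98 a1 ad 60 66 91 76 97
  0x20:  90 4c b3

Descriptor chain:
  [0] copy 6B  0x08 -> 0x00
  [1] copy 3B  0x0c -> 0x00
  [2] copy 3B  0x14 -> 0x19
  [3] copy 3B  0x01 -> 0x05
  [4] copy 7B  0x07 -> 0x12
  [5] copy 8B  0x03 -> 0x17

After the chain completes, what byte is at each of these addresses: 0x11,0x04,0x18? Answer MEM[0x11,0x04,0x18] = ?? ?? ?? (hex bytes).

#0 dst[0x00+6] := {0x55,0x38,0xfa,0x29,0x3a,0xed}
#1 dst[0x00+3] := {0x3a,0xed,0x79}
#2 dst[0x19+3] := {0xd0,0xd2,0xda}
#3 dst[0x05+3] := {0xed,0x79,0x29}
#4 dst[0x12+7] := {0x29,0x55,0x38,0xfa,0x29,0x3a,0xed}
#5 dst[0x17+8] := {0x29,0x3a,0xed,0x79,0x29,0x55,0x38,0xfa}
query mem[0x11]=0xed, mem[0x04]=0x3a, mem[0x18]=0x3a

MEM[0x11,0x04,0x18] = ed 3a 3a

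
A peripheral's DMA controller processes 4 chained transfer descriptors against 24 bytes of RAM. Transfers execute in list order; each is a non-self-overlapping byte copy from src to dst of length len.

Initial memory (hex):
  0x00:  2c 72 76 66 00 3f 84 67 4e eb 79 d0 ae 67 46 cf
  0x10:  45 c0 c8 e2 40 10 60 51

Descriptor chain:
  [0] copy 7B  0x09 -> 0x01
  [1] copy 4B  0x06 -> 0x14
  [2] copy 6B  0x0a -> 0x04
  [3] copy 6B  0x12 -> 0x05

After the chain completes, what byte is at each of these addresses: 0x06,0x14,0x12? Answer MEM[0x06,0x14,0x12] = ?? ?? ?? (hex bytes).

[0] 0x09->0x01 len=7 : eb 79 d0 ae 67 46 cf
[1] 0x06->0x14 len=4 : 46 cf 4e eb
[2] 0x0a->0x04 len=6 : 79 d0 ae 67 46 cf
[3] 0x12->0x05 len=6 : c8 e2 46 cf 4e eb
query mem[0x06]=0xe2, mem[0x14]=0x46, mem[0x12]=0xc8

MEM[0x06,0x14,0x12] = e2 46 c8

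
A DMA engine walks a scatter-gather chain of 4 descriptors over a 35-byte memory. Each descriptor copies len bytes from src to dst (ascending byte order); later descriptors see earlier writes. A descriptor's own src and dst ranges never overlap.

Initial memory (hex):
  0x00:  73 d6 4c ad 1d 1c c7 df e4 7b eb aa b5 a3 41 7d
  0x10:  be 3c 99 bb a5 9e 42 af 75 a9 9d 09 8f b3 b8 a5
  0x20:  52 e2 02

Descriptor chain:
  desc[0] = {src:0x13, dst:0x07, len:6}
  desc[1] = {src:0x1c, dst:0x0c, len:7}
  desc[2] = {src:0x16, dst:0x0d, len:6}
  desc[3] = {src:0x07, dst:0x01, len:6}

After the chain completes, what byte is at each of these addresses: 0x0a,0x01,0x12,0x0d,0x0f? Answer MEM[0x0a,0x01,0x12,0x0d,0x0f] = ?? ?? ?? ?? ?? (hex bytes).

  after D0: wrote 6B at 0x07 = bba59e42af75
  after D1: wrote 7B at 0x0c = 8fb3b8a552e202
  after D2: wrote 6B at 0x0d = 42af75a99d09
  after D3: wrote 6B at 0x01 = bba59e42af8f
query mem[0x0a]=0x42, mem[0x01]=0xbb, mem[0x12]=0x09, mem[0x0d]=0x42, mem[0x0f]=0x75

MEM[0x0a,0x01,0x12,0x0d,0x0f] = 42 bb 09 42 75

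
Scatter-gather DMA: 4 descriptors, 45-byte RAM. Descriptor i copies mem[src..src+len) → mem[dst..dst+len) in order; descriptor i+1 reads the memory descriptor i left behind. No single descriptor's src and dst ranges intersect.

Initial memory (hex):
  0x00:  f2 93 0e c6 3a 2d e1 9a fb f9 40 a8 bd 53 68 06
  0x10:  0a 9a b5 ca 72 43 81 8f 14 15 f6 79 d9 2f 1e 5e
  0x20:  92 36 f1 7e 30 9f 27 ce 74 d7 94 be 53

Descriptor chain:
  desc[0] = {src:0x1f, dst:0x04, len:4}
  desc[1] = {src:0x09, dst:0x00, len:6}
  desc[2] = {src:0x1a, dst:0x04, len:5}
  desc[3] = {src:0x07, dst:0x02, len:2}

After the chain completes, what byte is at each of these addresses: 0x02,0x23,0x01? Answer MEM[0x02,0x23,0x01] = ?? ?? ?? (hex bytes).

  after D0: wrote 4B at 0x04 = 5e9236f1
  after D1: wrote 6B at 0x00 = f940a8bd5368
  after D2: wrote 5B at 0x04 = f679d92f1e
  after D3: wrote 2B at 0x02 = 2f1e
query mem[0x02]=0x2f, mem[0x23]=0x7e, mem[0x01]=0x40

MEM[0x02,0x23,0x01] = 2f 7e 40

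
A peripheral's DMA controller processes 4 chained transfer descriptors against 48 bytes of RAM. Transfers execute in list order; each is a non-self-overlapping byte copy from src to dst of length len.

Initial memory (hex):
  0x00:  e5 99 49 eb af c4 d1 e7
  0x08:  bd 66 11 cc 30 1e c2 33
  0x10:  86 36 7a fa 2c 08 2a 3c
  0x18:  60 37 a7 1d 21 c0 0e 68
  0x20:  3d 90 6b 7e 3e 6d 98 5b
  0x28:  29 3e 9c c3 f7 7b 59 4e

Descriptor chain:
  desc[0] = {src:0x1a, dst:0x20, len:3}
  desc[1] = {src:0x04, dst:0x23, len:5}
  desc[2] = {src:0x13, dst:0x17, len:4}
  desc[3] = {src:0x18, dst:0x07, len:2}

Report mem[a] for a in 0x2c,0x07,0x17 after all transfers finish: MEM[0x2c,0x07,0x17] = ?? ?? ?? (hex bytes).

MEM[0x2c,0x07,0x17] = f7 2c fa

#0 dst[0x20+3] := {0xa7,0x1d,0x21}
#1 dst[0x23+5] := {0xaf,0xc4,0xd1,0xe7,0xbd}
#2 dst[0x17+4] := {0xfa,0x2c,0x08,0x2a}
#3 dst[0x07+2] := {0x2c,0x08}
query mem[0x2c]=0xf7, mem[0x07]=0x2c, mem[0x17]=0xfa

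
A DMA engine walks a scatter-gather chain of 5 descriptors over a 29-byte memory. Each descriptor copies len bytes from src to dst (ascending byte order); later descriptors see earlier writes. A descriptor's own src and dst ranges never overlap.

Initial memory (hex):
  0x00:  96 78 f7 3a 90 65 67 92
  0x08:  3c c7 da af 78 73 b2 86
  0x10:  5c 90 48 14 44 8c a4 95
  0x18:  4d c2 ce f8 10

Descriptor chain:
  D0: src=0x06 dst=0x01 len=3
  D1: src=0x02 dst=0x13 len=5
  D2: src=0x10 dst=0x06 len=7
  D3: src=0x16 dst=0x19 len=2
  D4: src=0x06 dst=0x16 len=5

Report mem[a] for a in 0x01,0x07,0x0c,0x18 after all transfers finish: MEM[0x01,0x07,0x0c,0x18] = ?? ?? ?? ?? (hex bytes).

#0 dst[0x01+3] := {0x67,0x92,0x3c}
#1 dst[0x13+5] := {0x92,0x3c,0x90,0x65,0x67}
#2 dst[0x06+7] := {0x5c,0x90,0x48,0x92,0x3c,0x90,0x65}
#3 dst[0x19+2] := {0x65,0x67}
#4 dst[0x16+5] := {0x5c,0x90,0x48,0x92,0x3c}
query mem[0x01]=0x67, mem[0x07]=0x90, mem[0x0c]=0x65, mem[0x18]=0x48

MEM[0x01,0x07,0x0c,0x18] = 67 90 65 48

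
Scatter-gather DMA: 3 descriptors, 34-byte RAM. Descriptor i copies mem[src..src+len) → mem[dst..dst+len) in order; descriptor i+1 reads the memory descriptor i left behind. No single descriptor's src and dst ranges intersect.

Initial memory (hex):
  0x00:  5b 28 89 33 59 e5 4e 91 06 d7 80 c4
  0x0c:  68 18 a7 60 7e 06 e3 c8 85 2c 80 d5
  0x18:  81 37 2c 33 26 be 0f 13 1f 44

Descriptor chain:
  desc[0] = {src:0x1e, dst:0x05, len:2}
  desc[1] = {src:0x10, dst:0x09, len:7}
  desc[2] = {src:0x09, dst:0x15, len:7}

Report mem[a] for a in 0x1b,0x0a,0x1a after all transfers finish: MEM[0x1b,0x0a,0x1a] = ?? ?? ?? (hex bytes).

  after D0: wrote 2B at 0x05 = 0f13
  after D1: wrote 7B at 0x09 = 7e06e3c8852c80
  after D2: wrote 7B at 0x15 = 7e06e3c8852c80
query mem[0x1b]=0x80, mem[0x0a]=0x06, mem[0x1a]=0x2c

MEM[0x1b,0x0a,0x1a] = 80 06 2c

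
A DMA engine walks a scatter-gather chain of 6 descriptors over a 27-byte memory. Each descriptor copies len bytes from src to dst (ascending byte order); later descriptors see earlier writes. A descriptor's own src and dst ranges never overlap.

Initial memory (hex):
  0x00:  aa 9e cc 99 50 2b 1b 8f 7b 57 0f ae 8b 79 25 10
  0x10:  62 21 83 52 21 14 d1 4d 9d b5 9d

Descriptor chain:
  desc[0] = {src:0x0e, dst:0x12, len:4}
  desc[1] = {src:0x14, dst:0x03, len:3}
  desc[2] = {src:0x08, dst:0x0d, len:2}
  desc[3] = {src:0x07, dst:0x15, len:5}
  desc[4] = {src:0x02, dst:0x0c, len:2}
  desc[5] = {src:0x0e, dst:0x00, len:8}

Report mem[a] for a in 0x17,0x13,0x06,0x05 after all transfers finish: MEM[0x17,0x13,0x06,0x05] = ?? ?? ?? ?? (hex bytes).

MEM[0x17,0x13,0x06,0x05] = 57 10 62 10

D0: mem[0x12..0x15] <- [25 10 62 21]
D1: mem[0x03..0x05] <- [62 21 d1]
D2: mem[0x0d..0x0e] <- [7b 57]
D3: mem[0x15..0x19] <- [8f 7b 57 0f ae]
D4: mem[0x0c..0x0d] <- [cc 62]
D5: mem[0x00..0x07] <- [57 10 62 21 25 10 62 8f]
query mem[0x17]=0x57, mem[0x13]=0x10, mem[0x06]=0x62, mem[0x05]=0x10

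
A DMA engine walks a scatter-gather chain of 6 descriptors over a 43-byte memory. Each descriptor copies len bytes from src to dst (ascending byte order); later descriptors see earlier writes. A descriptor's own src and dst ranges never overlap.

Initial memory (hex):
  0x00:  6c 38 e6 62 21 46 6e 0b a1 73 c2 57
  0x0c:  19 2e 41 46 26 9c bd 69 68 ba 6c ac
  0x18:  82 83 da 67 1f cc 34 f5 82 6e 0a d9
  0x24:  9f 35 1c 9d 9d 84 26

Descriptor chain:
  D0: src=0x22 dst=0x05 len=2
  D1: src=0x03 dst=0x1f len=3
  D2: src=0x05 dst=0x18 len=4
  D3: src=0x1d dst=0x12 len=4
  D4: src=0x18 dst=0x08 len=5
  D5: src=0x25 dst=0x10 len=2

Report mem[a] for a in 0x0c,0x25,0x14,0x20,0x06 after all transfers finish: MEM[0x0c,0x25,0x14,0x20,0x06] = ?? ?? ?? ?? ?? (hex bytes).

  after D0: wrote 2B at 0x05 = 0ad9
  after D1: wrote 3B at 0x1f = 62210a
  after D2: wrote 4B at 0x18 = 0ad90ba1
  after D3: wrote 4B at 0x12 = cc346221
  after D4: wrote 5B at 0x08 = 0ad90ba11f
  after D5: wrote 2B at 0x10 = 351c
query mem[0x0c]=0x1f, mem[0x25]=0x35, mem[0x14]=0x62, mem[0x20]=0x21, mem[0x06]=0xd9

MEM[0x0c,0x25,0x14,0x20,0x06] = 1f 35 62 21 d9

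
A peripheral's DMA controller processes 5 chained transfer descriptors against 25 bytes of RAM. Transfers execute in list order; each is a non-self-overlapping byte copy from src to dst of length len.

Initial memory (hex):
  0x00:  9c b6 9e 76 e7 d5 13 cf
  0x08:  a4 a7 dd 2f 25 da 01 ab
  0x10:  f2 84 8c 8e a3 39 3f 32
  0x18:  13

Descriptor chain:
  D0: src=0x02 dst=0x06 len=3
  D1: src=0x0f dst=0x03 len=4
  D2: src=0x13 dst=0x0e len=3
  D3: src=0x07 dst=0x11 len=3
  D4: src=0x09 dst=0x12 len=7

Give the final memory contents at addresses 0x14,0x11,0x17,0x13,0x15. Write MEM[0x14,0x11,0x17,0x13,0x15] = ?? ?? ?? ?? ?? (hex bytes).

MEM[0x14,0x11,0x17,0x13,0x15] = 2f 76 8e dd 25

D0: mem[0x06..0x08] <- [9e 76 e7]
D1: mem[0x03..0x06] <- [ab f2 84 8c]
D2: mem[0x0e..0x10] <- [8e a3 39]
D3: mem[0x11..0x13] <- [76 e7 a7]
D4: mem[0x12..0x18] <- [a7 dd 2f 25 da 8e a3]
query mem[0x14]=0x2f, mem[0x11]=0x76, mem[0x17]=0x8e, mem[0x13]=0xdd, mem[0x15]=0x25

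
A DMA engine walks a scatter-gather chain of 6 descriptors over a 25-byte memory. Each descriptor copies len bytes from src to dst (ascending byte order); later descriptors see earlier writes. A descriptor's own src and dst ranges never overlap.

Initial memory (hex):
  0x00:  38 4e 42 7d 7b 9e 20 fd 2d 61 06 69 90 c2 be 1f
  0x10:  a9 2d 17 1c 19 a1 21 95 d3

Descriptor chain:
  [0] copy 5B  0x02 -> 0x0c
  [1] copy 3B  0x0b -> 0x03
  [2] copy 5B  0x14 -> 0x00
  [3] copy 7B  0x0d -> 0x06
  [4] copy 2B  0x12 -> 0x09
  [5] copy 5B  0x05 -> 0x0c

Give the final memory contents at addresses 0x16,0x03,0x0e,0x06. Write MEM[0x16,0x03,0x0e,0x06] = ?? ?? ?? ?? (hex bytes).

D0: mem[0x0c..0x10] <- [42 7d 7b 9e 20]
D1: mem[0x03..0x05] <- [69 42 7d]
D2: mem[0x00..0x04] <- [19 a1 21 95 d3]
D3: mem[0x06..0x0c] <- [7d 7b 9e 20 2d 17 1c]
D4: mem[0x09..0x0a] <- [17 1c]
D5: mem[0x0c..0x10] <- [7d 7d 7b 9e 17]
query mem[0x16]=0x21, mem[0x03]=0x95, mem[0x0e]=0x7b, mem[0x06]=0x7d

MEM[0x16,0x03,0x0e,0x06] = 21 95 7b 7d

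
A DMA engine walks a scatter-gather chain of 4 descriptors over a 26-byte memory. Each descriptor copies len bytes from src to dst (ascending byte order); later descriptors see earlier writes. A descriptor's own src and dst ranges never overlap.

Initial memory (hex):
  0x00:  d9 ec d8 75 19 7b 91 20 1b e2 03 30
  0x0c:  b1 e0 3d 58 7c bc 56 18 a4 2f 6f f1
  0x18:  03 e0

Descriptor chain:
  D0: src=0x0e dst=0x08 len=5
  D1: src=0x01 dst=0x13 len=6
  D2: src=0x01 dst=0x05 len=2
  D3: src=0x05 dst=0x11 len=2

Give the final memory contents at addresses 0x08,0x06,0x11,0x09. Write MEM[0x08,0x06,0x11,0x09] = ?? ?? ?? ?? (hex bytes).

MEM[0x08,0x06,0x11,0x09] = 3d d8 ec 58

[0] 0x0e->0x08 len=5 : 3d 58 7c bc 56
[1] 0x01->0x13 len=6 : ec d8 75 19 7b 91
[2] 0x01->0x05 len=2 : ec d8
[3] 0x05->0x11 len=2 : ec d8
query mem[0x08]=0x3d, mem[0x06]=0xd8, mem[0x11]=0xec, mem[0x09]=0x58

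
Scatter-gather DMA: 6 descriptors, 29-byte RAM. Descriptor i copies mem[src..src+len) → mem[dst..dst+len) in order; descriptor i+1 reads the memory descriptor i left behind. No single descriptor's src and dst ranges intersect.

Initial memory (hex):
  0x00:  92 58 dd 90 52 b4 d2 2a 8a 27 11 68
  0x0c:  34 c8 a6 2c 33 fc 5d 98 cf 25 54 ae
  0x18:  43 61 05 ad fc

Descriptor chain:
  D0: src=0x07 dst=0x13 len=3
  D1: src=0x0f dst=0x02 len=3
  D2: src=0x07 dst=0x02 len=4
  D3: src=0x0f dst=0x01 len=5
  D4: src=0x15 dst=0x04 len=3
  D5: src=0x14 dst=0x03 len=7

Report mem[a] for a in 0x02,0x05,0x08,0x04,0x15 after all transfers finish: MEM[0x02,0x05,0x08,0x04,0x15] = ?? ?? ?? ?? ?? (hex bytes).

MEM[0x02,0x05,0x08,0x04,0x15] = 33 54 61 27 27

#0 dst[0x13+3] := {0x2a,0x8a,0x27}
#1 dst[0x02+3] := {0x2c,0x33,0xfc}
#2 dst[0x02+4] := {0x2a,0x8a,0x27,0x11}
#3 dst[0x01+5] := {0x2c,0x33,0xfc,0x5d,0x2a}
#4 dst[0x04+3] := {0x27,0x54,0xae}
#5 dst[0x03+7] := {0x8a,0x27,0x54,0xae,0x43,0x61,0x05}
query mem[0x02]=0x33, mem[0x05]=0x54, mem[0x08]=0x61, mem[0x04]=0x27, mem[0x15]=0x27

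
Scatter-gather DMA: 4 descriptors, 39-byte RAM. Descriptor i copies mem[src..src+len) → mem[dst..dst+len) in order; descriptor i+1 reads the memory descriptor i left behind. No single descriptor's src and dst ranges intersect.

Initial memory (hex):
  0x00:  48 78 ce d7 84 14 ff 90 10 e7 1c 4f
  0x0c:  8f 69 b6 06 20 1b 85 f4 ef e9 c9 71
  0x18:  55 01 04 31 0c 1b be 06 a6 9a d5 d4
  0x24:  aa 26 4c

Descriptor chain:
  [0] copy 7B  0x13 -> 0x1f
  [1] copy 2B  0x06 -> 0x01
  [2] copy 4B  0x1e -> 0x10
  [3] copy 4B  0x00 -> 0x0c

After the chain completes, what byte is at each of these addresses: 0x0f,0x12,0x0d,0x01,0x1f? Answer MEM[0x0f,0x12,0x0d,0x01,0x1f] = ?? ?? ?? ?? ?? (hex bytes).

#0 dst[0x1f+7] := {0xf4,0xef,0xe9,0xc9,0x71,0x55,0x01}
#1 dst[0x01+2] := {0xff,0x90}
#2 dst[0x10+4] := {0xbe,0xf4,0xef,0xe9}
#3 dst[0x0c+4] := {0x48,0xff,0x90,0xd7}
query mem[0x0f]=0xd7, mem[0x12]=0xef, mem[0x0d]=0xff, mem[0x01]=0xff, mem[0x1f]=0xf4

MEM[0x0f,0x12,0x0d,0x01,0x1f] = d7 ef ff ff f4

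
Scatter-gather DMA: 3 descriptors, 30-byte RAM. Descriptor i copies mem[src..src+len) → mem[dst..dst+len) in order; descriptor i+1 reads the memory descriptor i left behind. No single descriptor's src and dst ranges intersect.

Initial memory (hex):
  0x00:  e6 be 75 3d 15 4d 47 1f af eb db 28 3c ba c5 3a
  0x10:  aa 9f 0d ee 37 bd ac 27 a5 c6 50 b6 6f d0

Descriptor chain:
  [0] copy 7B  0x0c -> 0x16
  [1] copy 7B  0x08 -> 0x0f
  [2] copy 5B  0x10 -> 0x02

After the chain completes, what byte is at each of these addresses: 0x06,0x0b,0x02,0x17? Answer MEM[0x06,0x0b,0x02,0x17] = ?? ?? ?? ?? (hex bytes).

  after D0: wrote 7B at 0x16 = 3cbac53aaa9f0d
  after D1: wrote 7B at 0x0f = afebdb283cbac5
  after D2: wrote 5B at 0x02 = ebdb283cba
query mem[0x06]=0xba, mem[0x0b]=0x28, mem[0x02]=0xeb, mem[0x17]=0xba

MEM[0x06,0x0b,0x02,0x17] = ba 28 eb ba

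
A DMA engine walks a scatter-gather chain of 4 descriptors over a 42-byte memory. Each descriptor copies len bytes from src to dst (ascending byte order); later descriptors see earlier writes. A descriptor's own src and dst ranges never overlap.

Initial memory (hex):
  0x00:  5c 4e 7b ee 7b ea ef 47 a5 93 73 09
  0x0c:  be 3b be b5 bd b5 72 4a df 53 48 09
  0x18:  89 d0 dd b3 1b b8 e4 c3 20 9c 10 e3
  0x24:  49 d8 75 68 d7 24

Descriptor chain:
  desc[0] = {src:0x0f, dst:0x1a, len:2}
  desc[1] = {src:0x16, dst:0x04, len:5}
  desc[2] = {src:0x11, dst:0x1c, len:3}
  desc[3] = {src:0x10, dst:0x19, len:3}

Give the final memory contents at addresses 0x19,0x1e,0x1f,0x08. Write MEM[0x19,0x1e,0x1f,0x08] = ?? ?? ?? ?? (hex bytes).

MEM[0x19,0x1e,0x1f,0x08] = bd 4a c3 b5

  after D0: wrote 2B at 0x1a = b5bd
  after D1: wrote 5B at 0x04 = 480989d0b5
  after D2: wrote 3B at 0x1c = b5724a
  after D3: wrote 3B at 0x19 = bdb572
query mem[0x19]=0xbd, mem[0x1e]=0x4a, mem[0x1f]=0xc3, mem[0x08]=0xb5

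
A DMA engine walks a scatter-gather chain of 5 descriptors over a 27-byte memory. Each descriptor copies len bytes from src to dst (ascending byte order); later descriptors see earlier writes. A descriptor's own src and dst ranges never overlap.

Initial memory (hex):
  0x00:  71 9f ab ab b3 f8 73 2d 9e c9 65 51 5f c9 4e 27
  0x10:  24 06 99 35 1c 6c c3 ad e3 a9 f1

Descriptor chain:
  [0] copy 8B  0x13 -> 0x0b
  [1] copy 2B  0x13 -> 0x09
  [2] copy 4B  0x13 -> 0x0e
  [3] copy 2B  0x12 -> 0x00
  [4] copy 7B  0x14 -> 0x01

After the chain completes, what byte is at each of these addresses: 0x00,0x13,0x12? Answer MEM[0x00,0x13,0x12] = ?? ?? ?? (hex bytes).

#0 dst[0x0b+8] := {0x35,0x1c,0x6c,0xc3,0xad,0xe3,0xa9,0xf1}
#1 dst[0x09+2] := {0x35,0x1c}
#2 dst[0x0e+4] := {0x35,0x1c,0x6c,0xc3}
#3 dst[0x00+2] := {0xf1,0x35}
#4 dst[0x01+7] := {0x1c,0x6c,0xc3,0xad,0xe3,0xa9,0xf1}
query mem[0x00]=0xf1, mem[0x13]=0x35, mem[0x12]=0xf1

MEM[0x00,0x13,0x12] = f1 35 f1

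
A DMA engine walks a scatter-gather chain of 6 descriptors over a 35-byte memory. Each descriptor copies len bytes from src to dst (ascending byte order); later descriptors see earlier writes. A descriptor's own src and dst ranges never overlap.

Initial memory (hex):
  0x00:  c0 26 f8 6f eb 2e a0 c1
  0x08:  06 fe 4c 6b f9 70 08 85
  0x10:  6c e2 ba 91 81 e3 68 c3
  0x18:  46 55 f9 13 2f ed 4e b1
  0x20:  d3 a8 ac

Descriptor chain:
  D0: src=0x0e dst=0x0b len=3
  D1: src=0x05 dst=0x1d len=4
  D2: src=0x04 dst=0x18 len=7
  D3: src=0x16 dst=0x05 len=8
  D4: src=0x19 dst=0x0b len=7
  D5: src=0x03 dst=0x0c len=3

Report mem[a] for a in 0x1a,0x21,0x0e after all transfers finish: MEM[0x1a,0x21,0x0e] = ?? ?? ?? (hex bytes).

#0 dst[0x0b+3] := {0x08,0x85,0x6c}
#1 dst[0x1d+4] := {0x2e,0xa0,0xc1,0x06}
#2 dst[0x18+7] := {0xeb,0x2e,0xa0,0xc1,0x06,0xfe,0x4c}
#3 dst[0x05+8] := {0x68,0xc3,0xeb,0x2e,0xa0,0xc1,0x06,0xfe}
#4 dst[0x0b+7] := {0x2e,0xa0,0xc1,0x06,0xfe,0x4c,0xc1}
#5 dst[0x0c+3] := {0x6f,0xeb,0x68}
query mem[0x1a]=0xa0, mem[0x21]=0xa8, mem[0x0e]=0x68

MEM[0x1a,0x21,0x0e] = a0 a8 68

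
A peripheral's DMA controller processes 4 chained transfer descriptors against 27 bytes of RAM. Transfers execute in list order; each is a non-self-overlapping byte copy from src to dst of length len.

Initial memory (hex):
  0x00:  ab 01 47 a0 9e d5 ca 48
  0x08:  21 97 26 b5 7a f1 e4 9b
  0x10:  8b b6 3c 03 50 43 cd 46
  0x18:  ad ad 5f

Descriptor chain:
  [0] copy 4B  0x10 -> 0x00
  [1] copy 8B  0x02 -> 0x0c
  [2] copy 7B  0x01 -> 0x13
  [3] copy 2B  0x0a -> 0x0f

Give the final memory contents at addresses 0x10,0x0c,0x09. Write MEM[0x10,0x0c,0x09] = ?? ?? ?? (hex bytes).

MEM[0x10,0x0c,0x09] = b5 3c 97

[0] 0x10->0x00 len=4 : 8b b6 3c 03
[1] 0x02->0x0c len=8 : 3c 03 9e d5 ca 48 21 97
[2] 0x01->0x13 len=7 : b6 3c 03 9e d5 ca 48
[3] 0x0a->0x0f len=2 : 26 b5
query mem[0x10]=0xb5, mem[0x0c]=0x3c, mem[0x09]=0x97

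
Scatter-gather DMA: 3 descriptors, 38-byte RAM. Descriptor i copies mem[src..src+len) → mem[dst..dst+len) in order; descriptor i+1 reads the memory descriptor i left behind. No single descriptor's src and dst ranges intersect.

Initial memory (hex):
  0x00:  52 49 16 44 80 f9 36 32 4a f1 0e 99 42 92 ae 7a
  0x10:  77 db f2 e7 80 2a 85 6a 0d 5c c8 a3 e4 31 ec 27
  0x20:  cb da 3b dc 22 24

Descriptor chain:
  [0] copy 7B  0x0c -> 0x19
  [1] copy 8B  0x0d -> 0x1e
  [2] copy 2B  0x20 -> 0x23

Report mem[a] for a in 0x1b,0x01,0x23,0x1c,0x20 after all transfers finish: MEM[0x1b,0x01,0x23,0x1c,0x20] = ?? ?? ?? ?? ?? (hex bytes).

MEM[0x1b,0x01,0x23,0x1c,0x20] = ae 49 7a 7a 7a

[0] 0x0c->0x19 len=7 : 42 92 ae 7a 77 db f2
[1] 0x0d->0x1e len=8 : 92 ae 7a 77 db f2 e7 80
[2] 0x20->0x23 len=2 : 7a 77
query mem[0x1b]=0xae, mem[0x01]=0x49, mem[0x23]=0x7a, mem[0x1c]=0x7a, mem[0x20]=0x7a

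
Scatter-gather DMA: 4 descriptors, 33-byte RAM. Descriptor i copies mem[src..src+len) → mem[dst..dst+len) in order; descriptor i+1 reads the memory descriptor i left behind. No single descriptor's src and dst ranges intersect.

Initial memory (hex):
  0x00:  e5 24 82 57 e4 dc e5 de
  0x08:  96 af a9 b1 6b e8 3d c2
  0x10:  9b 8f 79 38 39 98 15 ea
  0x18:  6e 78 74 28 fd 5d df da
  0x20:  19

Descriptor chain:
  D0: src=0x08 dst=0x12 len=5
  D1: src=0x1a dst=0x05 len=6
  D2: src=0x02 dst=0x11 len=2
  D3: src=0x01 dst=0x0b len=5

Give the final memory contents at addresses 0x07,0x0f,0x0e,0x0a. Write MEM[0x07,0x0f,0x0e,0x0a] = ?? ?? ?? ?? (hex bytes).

#0 dst[0x12+5] := {0x96,0xaf,0xa9,0xb1,0x6b}
#1 dst[0x05+6] := {0x74,0x28,0xfd,0x5d,0xdf,0xda}
#2 dst[0x11+2] := {0x82,0x57}
#3 dst[0x0b+5] := {0x24,0x82,0x57,0xe4,0x74}
query mem[0x07]=0xfd, mem[0x0f]=0x74, mem[0x0e]=0xe4, mem[0x0a]=0xda

MEM[0x07,0x0f,0x0e,0x0a] = fd 74 e4 da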